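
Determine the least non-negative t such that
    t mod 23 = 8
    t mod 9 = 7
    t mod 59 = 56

The moduli are pairwise coprime; N = 23·9·59 = 12213.
N/23 = 531; 531 ≡ 2 (mod 23); 2·12 ≡ 1, so inverse 12.
N/9 = 1357; 1357 ≡ 7 (mod 9); 7·4 ≡ 1, so inverse 4.
N/59 = 207; 207 ≡ 30 (mod 59); 30·2 ≡ 1, so inverse 2.
t ≡ 8·531·12 + 7·1357·4 + 56·207·2 = 112156.
112156 mod 12213 = 2239.

2239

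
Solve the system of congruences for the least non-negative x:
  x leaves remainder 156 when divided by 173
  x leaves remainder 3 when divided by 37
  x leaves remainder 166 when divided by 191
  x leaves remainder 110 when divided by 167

Combine the congruences pairwise.
From x ≡ 156 (mod 173) write x = 156 + 173t. Substituting into x ≡ 3 (mod 37) gives 173t ≡ 32 (mod 37), and since 25⁻¹ ≡ 3 (mod 37), t ≡ 22. Hence x ≡ 156 + 173·22 = 3962 (mod 6401).
From x ≡ 3962 (mod 6401) write x = 3962 + 6401t. Substituting into x ≡ 166 (mod 191) gives 6401t ≡ 24 (mod 191), and since 98⁻¹ ≡ 115 (mod 191), t ≡ 86. Hence x ≡ 3962 + 6401·86 = 554448 (mod 1222591).
From x ≡ 554448 (mod 1222591) write x = 554448 + 1222591t. Substituting into x ≡ 110 (mod 167) gives 1222591t ≡ 102 (mod 167), and since 151⁻¹ ≡ 73 (mod 167), t ≡ 98. Hence x ≡ 554448 + 1222591·98 = 120368366 (mod 204172697).

120368366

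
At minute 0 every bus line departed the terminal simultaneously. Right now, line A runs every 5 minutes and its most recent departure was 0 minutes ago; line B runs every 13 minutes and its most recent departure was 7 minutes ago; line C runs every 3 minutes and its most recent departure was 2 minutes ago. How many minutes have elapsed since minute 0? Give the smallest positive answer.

20

From t ≡ 0 (mod 5) write t = 0 + 5s. Substituting into t ≡ 7 (mod 13) gives 5s ≡ 7 (mod 13), and since 5⁻¹ ≡ 8 (mod 13), s ≡ 4. Hence t ≡ 0 + 5·4 = 20 (mod 65).
From t ≡ 20 (mod 65) write t = 20 + 65s. Substituting into t ≡ 2 (mod 3) gives 65s ≡ 0 (mod 3), and since 2⁻¹ ≡ 2 (mod 3), s ≡ 0. Hence t ≡ 20 + 65·0 = 20 (mod 195).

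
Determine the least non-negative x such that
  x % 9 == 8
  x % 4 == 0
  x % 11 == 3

The moduli are pairwise coprime; N = 9·4·11 = 396.
N/9 = 44; 44 ≡ 8 (mod 9); 8·8 ≡ 1, so inverse 8.
N/4 = 99; 99 ≡ 3 (mod 4); 3·3 ≡ 1, so inverse 3.
N/11 = 36; 36 ≡ 3 (mod 11); 3·4 ≡ 1, so inverse 4.
x ≡ 8·44·8 + 0·99·3 + 3·36·4 = 3248.
3248 mod 396 = 80.

80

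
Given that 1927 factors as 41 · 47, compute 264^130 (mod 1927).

1682

Mod 41: 264 ≡ 18; by Fermat, exponent reduces to 130 mod 40 = 10; 18^10 ≡ 1 (mod 41).
Mod 47: 264 ≡ 29; by Fermat, exponent reduces to 130 mod 46 = 38; 29^38 ≡ 37 (mod 47).
Combine by CRT: x ≡ 1 (mod 41), x ≡ 37 (mod 47) ⇒ x ≡ 1682 (mod 1927).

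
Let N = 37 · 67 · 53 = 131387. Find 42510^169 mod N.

102819

Mod 37: 42510 ≡ 34; by Fermat, exponent reduces to 169 mod 36 = 25; 34^25 ≡ 33 (mod 37).
Mod 67: 42510 ≡ 32; by Fermat, exponent reduces to 169 mod 66 = 37; 32^37 ≡ 41 (mod 67).
Mod 53: 42510 ≡ 4; by Fermat, exponent reduces to 169 mod 52 = 13; 4^13 ≡ 52 (mod 53).
Combine by CRT: x ≡ 33 (mod 37), x ≡ 41 (mod 67), x ≡ 52 (mod 53) ⇒ x ≡ 102819 (mod 131387).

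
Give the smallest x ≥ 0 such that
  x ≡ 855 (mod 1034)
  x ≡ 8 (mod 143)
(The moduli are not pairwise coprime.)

10161

gcd(1034, 143) = 11 and 11 | (8 − 855), so the pair is consistent; merging gives x ≡ 10161 (mod 13442), where 13442 = lcm(1034, 143).
The solution is unique modulo lcm(1034, 143) = 13442.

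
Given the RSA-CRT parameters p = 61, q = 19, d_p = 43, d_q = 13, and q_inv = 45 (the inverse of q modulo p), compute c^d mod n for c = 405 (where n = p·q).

m₁ = c^(d_p) mod p: c ≡ 39 (mod 61), and 39^43 mod 61 = 46.
m₂ = c^(d_q) mod q: c ≡ 6 (mod 19), and 6^13 mod 19 = 4.
h = q_inv·(m₁ − m₂) mod p = 45·(46 − 4) mod 61 = 60.
m = m₂ + h·q = 4 + 60·19 = 1144.

1144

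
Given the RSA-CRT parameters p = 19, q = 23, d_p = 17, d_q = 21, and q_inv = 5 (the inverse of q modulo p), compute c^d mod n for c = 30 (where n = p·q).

m₁ = c^(d_p) mod p: c ≡ 11 (mod 19), and 11^17 mod 19 = 7.
m₂ = c^(d_q) mod q: c ≡ 7 (mod 23), and 7^21 mod 23 = 10.
h = q_inv·(m₁ − m₂) mod p = 5·(7 − 10) mod 19 = 4.
m = m₂ + h·q = 10 + 4·23 = 102.

102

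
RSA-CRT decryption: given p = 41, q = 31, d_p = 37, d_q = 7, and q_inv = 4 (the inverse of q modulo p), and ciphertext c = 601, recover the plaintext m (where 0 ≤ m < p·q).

m₁ = c^(d_p) mod p: c ≡ 27 (mod 41), and 27^37 mod 41 = 14.
m₂ = c^(d_q) mod q: c ≡ 12 (mod 31), and 12^7 mod 31 = 24.
h = q_inv·(m₁ − m₂) mod p = 4·(14 − 24) mod 41 = 1.
m = m₂ + h·q = 24 + 1·31 = 55.

55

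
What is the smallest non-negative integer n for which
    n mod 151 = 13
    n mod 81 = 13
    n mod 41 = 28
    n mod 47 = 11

From n ≡ 13 (mod 151) write n = 13 + 151t. Substituting into n ≡ 13 (mod 81) gives 151t ≡ 0 (mod 81), and since 70⁻¹ ≡ 22 (mod 81), t ≡ 0. Hence n ≡ 13 + 151·0 = 13 (mod 12231).
From n ≡ 13 (mod 12231) write n = 13 + 12231t. Substituting into n ≡ 28 (mod 41) gives 12231t ≡ 15 (mod 41), and since 13⁻¹ ≡ 19 (mod 41), t ≡ 39. Hence n ≡ 13 + 12231·39 = 477022 (mod 501471).
From n ≡ 477022 (mod 501471) write n = 477022 + 501471t. Substituting into n ≡ 11 (mod 47) gives 501471t ≡ 39 (mod 47), and since 28⁻¹ ≡ 42 (mod 47), t ≡ 40. Hence n ≡ 477022 + 501471·40 = 20535862 (mod 23569137).

20535862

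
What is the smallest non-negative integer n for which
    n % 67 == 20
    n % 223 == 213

Combine the congruences pairwise.
From n ≡ 20 (mod 67) write n = 20 + 67t. Substituting into n ≡ 213 (mod 223) gives 67t ≡ 193 (mod 223), and since 67⁻¹ ≡ 10 (mod 223), t ≡ 146. Hence n ≡ 20 + 67·146 = 9802 (mod 14941).

9802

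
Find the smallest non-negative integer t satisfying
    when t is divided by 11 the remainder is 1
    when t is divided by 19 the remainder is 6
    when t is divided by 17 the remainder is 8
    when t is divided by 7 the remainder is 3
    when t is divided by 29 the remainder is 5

232585

From t ≡ 1 (mod 11) write t = 1 + 11s. Substituting into t ≡ 6 (mod 19) gives 11s ≡ 5 (mod 19), and since 11⁻¹ ≡ 7 (mod 19), s ≡ 16. Hence t ≡ 1 + 11·16 = 177 (mod 209).
From t ≡ 177 (mod 209) write t = 177 + 209s. Substituting into t ≡ 8 (mod 17) gives 209s ≡ 1 (mod 17), and since 5⁻¹ ≡ 7 (mod 17), s ≡ 7. Hence t ≡ 177 + 209·7 = 1640 (mod 3553).
From t ≡ 1640 (mod 3553) write t = 1640 + 3553s. Substituting into t ≡ 3 (mod 7) gives 3553s ≡ 1 (mod 7), and since 4⁻¹ ≡ 2 (mod 7), s ≡ 2. Hence t ≡ 1640 + 3553·2 = 8746 (mod 24871).
From t ≡ 8746 (mod 24871) write t = 8746 + 24871s. Substituting into t ≡ 5 (mod 29) gives 24871s ≡ 17 (mod 29), and since 18⁻¹ ≡ 21 (mod 29), s ≡ 9. Hence t ≡ 8746 + 24871·9 = 232585 (mod 721259).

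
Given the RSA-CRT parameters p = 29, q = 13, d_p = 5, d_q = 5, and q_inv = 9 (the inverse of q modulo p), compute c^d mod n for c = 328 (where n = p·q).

m₁ = c^(d_p) mod p: c ≡ 9 (mod 29), and 9^5 mod 29 = 5.
m₂ = c^(d_q) mod q: c ≡ 3 (mod 13), and 3^5 mod 13 = 9.
h = q_inv·(m₁ − m₂) mod p = 9·(5 − 9) mod 29 = 22.
m = m₂ + h·q = 9 + 22·13 = 295.

295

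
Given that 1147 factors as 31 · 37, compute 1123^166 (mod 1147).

410

Mod 31: 1123 ≡ 7; by Fermat, exponent reduces to 166 mod 30 = 16; 7^16 ≡ 7 (mod 31).
Mod 37: 1123 ≡ 13; by Fermat, exponent reduces to 166 mod 36 = 22; 13^22 ≡ 3 (mod 37).
Combine by CRT: x ≡ 7 (mod 31), x ≡ 3 (mod 37) ⇒ x ≡ 410 (mod 1147).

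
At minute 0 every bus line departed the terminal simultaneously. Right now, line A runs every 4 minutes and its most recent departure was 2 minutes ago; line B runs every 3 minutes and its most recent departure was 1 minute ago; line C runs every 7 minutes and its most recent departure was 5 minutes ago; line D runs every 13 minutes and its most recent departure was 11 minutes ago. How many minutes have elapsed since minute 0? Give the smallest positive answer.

From t ≡ 2 (mod 4) write t = 2 + 4s. Substituting into t ≡ 1 (mod 3) gives 4s ≡ 2 (mod 3), and since 1⁻¹ ≡ 1 (mod 3), s ≡ 2. Hence t ≡ 2 + 4·2 = 10 (mod 12).
From t ≡ 10 (mod 12) write t = 10 + 12s. Substituting into t ≡ 5 (mod 7) gives 12s ≡ 2 (mod 7), and since 5⁻¹ ≡ 3 (mod 7), s ≡ 6. Hence t ≡ 10 + 12·6 = 82 (mod 84).
From t ≡ 82 (mod 84) write t = 82 + 84s. Substituting into t ≡ 11 (mod 13) gives 84s ≡ 7 (mod 13), and since 6⁻¹ ≡ 11 (mod 13), s ≡ 12. Hence t ≡ 82 + 84·12 = 1090 (mod 1092).

1090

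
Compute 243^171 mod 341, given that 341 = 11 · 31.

Mod 11: 243 ≡ 1; by Fermat, exponent reduces to 171 mod 10 = 1; 1^1 ≡ 1 (mod 11).
Mod 31: 243 ≡ 26; by Fermat, exponent reduces to 171 mod 30 = 21; 26^21 ≡ 30 (mod 31).
Combine by CRT: x ≡ 1 (mod 11), x ≡ 30 (mod 31) ⇒ x ≡ 309 (mod 341).

309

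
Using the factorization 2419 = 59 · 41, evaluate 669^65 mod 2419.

Mod 59: 669 ≡ 20; by Fermat, exponent reduces to 65 mod 58 = 7; 20^7 ≡ 15 (mod 59).
Mod 41: 669 ≡ 13; by Fermat, exponent reduces to 65 mod 40 = 25; 13^25 ≡ 3 (mod 41).
Combine by CRT: x ≡ 15 (mod 59), x ≡ 3 (mod 41) ⇒ x ≡ 782 (mod 2419).

782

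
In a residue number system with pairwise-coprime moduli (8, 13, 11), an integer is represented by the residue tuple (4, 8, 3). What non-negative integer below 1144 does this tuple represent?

476

The moduli are pairwise coprime; N = 8·13·11 = 1144.
N/8 = 143; 143 ≡ 7 (mod 8); 7·7 ≡ 1, so inverse 7.
N/13 = 88; 88 ≡ 10 (mod 13); 10·4 ≡ 1, so inverse 4.
N/11 = 104; 104 ≡ 5 (mod 11); 5·9 ≡ 1, so inverse 9.
x ≡ 4·143·7 + 8·88·4 + 3·104·9 = 9628.
9628 mod 1144 = 476.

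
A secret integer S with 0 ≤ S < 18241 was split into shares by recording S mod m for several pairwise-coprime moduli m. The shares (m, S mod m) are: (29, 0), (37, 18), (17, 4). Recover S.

The moduli are pairwise coprime; N = 29·37·17 = 18241.
N/29 = 629; 629 ≡ 20 (mod 29); 20·16 ≡ 1, so inverse 16.
N/37 = 493; 493 ≡ 12 (mod 37); 12·34 ≡ 1, so inverse 34.
N/17 = 1073; 1073 ≡ 2 (mod 17); 2·9 ≡ 1, so inverse 9.
S ≡ 0·629·16 + 18·493·34 + 4·1073·9 = 340344.
340344 mod 18241 = 12006.

12006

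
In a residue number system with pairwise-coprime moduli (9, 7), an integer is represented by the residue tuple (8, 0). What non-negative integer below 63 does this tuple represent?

From x ≡ 8 (mod 9) write x = 8 + 9t. Substituting into x ≡ 0 (mod 7) gives 9t ≡ 6 (mod 7), and since 2⁻¹ ≡ 4 (mod 7), t ≡ 3. Hence x ≡ 8 + 9·3 = 35 (mod 63).

35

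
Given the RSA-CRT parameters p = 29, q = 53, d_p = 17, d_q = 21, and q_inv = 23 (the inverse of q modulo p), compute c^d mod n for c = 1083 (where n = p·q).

1030

m₁ = c^(d_p) mod p: c ≡ 10 (mod 29), and 10^17 mod 29 = 15.
m₂ = c^(d_q) mod q: c ≡ 23 (mod 53), and 23^21 mod 53 = 23.
h = q_inv·(m₁ − m₂) mod p = 23·(15 − 23) mod 29 = 19.
m = m₂ + h·q = 23 + 19·53 = 1030.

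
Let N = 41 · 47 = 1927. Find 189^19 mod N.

Mod 41: 189 ≡ 25; 25^19 ≡ 23 (mod 41).
Mod 47: 189 ≡ 1; 1^19 ≡ 1 (mod 47).
Combine by CRT: x ≡ 23 (mod 41), x ≡ 1 (mod 47) ⇒ x ≡ 1458 (mod 1927).

1458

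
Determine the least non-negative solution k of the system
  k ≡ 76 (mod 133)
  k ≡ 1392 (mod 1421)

Combine the congruences pairwise.
gcd(133, 1421) = 7 and 7 | (1392 − 76), so the pair is consistent; merging gives k ≡ 9918 (mod 26999), where 26999 = lcm(133, 1421).
The solution is unique modulo lcm(133, 1421) = 26999.

9918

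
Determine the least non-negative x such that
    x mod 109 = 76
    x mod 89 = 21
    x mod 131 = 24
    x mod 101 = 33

From x ≡ 76 (mod 109) write x = 76 + 109t. Substituting into x ≡ 21 (mod 89) gives 109t ≡ 34 (mod 89), and since 20⁻¹ ≡ 49 (mod 89), t ≡ 64. Hence x ≡ 76 + 109·64 = 7052 (mod 9701).
From x ≡ 7052 (mod 9701) write x = 7052 + 9701t. Substituting into x ≡ 24 (mod 131) gives 9701t ≡ 46 (mod 131), and since 7⁻¹ ≡ 75 (mod 131), t ≡ 44. Hence x ≡ 7052 + 9701·44 = 433896 (mod 1270831).
From x ≡ 433896 (mod 1270831) write x = 433896 + 1270831t. Substituting into x ≡ 33 (mod 101) gives 1270831t ≡ 33 (mod 101), and since 49⁻¹ ≡ 33 (mod 101), t ≡ 79. Hence x ≡ 433896 + 1270831·79 = 100829545 (mod 128353931).

100829545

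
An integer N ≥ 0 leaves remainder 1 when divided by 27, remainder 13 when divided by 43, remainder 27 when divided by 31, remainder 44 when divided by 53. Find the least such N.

1172881

The moduli are pairwise coprime; M = 27·43·31·53 = 1907523.
M/27 = 70649; 70649 ≡ 17 (mod 27); 17·8 ≡ 1, so inverse 8.
M/43 = 44361; 44361 ≡ 28 (mod 43); 28·20 ≡ 1, so inverse 20.
M/31 = 61533; 61533 ≡ 29 (mod 31); 29·15 ≡ 1, so inverse 15.
M/53 = 35991; 35991 ≡ 4 (mod 53); 4·40 ≡ 1, so inverse 40.
N ≡ 1·70649·8 + 13·44361·20 + 27·61533·15 + 44·35991·40 = 100364077.
100364077 mod 1907523 = 1172881.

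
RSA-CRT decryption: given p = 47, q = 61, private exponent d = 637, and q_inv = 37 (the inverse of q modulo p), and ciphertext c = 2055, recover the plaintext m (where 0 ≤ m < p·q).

d_p = d mod (p−1) = 637 mod 46 = 39; d_q = d mod (q−1) = 37.
m₁ = c^(d_p) mod p: c ≡ 34 (mod 47), and 34^39 mod 47 = 6.
m₂ = c^(d_q) mod q: c ≡ 42 (mod 61), and 42^37 mod 61 = 57.
h = q_inv·(m₁ − m₂) mod p = 37·(6 − 57) mod 47 = 40.
m = m₂ + h·q = 57 + 40·61 = 2497.

2497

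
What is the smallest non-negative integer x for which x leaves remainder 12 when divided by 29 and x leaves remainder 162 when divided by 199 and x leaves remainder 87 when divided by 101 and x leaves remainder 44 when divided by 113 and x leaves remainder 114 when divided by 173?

5941289636

From x ≡ 12 (mod 29) write x = 12 + 29t. Substituting into x ≡ 162 (mod 199) gives 29t ≡ 150 (mod 199), and since 29⁻¹ ≡ 151 (mod 199), t ≡ 163. Hence x ≡ 12 + 29·163 = 4739 (mod 5771).
From x ≡ 4739 (mod 5771) write x = 4739 + 5771t. Substituting into x ≡ 87 (mod 101) gives 5771t ≡ 95 (mod 101), and since 14⁻¹ ≡ 65 (mod 101), t ≡ 14. Hence x ≡ 4739 + 5771·14 = 85533 (mod 582871).
From x ≡ 85533 (mod 582871) write x = 85533 + 582871t. Substituting into x ≡ 44 (mod 113) gives 582871t ≡ 52 (mod 113), and since 17⁻¹ ≡ 20 (mod 113), t ≡ 23. Hence x ≡ 85533 + 582871·23 = 13491566 (mod 65864423).
From x ≡ 13491566 (mod 65864423) write x = 13491566 + 65864423t. Substituting into x ≡ 114 (mod 173) gives 65864423t ≡ 126 (mod 173), and since 36⁻¹ ≡ 149 (mod 173), t ≡ 90. Hence x ≡ 13491566 + 65864423·90 = 5941289636 (mod 11394545179).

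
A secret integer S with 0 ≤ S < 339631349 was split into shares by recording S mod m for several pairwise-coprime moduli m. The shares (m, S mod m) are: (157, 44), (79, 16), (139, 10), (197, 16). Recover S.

The moduli are pairwise coprime; N = 157·79·139·197 = 339631349.
N/157 = 2163257; 2163257 ≡ 111 (mod 157); 111·58 ≡ 1, so inverse 58.
N/79 = 4299131; 4299131 ≡ 30 (mod 79); 30·29 ≡ 1, so inverse 29.
N/139 = 2443391; 2443391 ≡ 49 (mod 139); 49·122 ≡ 1, so inverse 122.
N/197 = 1724017; 1724017 ≡ 70 (mod 197); 70·76 ≡ 1, so inverse 76.
S ≡ 44·2163257·58 + 16·4299131·29 + 10·2443391·122 + 16·1724017·76 = 12592770340.
12592770340 mod 339631349 = 26410427.

26410427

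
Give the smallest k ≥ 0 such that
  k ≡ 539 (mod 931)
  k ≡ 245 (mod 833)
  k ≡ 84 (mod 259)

gcd(931, 833) = 49 and 49 | (245 − 539), so the pair is consistent; merging gives k ≡ 13573 (mod 15827), where 15827 = lcm(931, 833).
gcd(15827, 259) = 7 and 7 | (84 − 13573), so the pair is consistent; merging gives k ≡ 440902 (mod 585599), where 585599 = lcm(15827, 259).
The solution is unique modulo lcm(931, 833, 259) = 585599.

440902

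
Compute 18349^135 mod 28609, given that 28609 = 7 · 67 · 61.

18299

Mod 7: 18349 ≡ 2; by Fermat, exponent reduces to 135 mod 6 = 3; 2^3 ≡ 1 (mod 7).
Mod 67: 18349 ≡ 58; by Fermat, exponent reduces to 135 mod 66 = 3; 58^3 ≡ 8 (mod 67).
Mod 61: 18349 ≡ 49; by Fermat, exponent reduces to 135 mod 60 = 15; 49^15 ≡ 60 (mod 61).
Combine by CRT: x ≡ 1 (mod 7), x ≡ 8 (mod 67), x ≡ 60 (mod 61) ⇒ x ≡ 18299 (mod 28609).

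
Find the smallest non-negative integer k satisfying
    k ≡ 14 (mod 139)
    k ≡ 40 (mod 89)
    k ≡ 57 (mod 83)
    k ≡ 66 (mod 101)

From k ≡ 14 (mod 139) write k = 14 + 139t. Substituting into k ≡ 40 (mod 89) gives 139t ≡ 26 (mod 89), and since 50⁻¹ ≡ 73 (mod 89), t ≡ 29. Hence k ≡ 14 + 139·29 = 4045 (mod 12371).
From k ≡ 4045 (mod 12371) write k = 4045 + 12371t. Substituting into k ≡ 57 (mod 83) gives 12371t ≡ 79 (mod 83), and since 4⁻¹ ≡ 21 (mod 83), t ≡ 82. Hence k ≡ 4045 + 12371·82 = 1018467 (mod 1026793).
From k ≡ 1018467 (mod 1026793) write k = 1018467 + 1026793t. Substituting into k ≡ 66 (mod 101) gives 1026793t ≡ 83 (mod 101), and since 27⁻¹ ≡ 15 (mod 101), t ≡ 33. Hence k ≡ 1018467 + 1026793·33 = 34902636 (mod 103706093).

34902636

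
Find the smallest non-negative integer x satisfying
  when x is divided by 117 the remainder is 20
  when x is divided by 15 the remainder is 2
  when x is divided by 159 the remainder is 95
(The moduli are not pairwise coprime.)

18857

gcd(117, 15) = 3 and 3 | (2 − 20), so the pair is consistent; merging gives x ≡ 137 (mod 585), where 585 = lcm(117, 15).
gcd(585, 159) = 3 and 3 | (95 − 137), so the pair is consistent; merging gives x ≡ 18857 (mod 31005), where 31005 = lcm(585, 159).
The solution is unique modulo lcm(117, 15, 159) = 31005.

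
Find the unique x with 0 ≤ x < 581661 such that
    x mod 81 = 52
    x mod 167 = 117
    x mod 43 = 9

160270

From x ≡ 52 (mod 81) write x = 52 + 81t. Substituting into x ≡ 117 (mod 167) gives 81t ≡ 65 (mod 167), and since 81⁻¹ ≡ 33 (mod 167), t ≡ 141. Hence x ≡ 52 + 81·141 = 11473 (mod 13527).
From x ≡ 11473 (mod 13527) write x = 11473 + 13527t. Substituting into x ≡ 9 (mod 43) gives 13527t ≡ 17 (mod 43), and since 25⁻¹ ≡ 31 (mod 43), t ≡ 11. Hence x ≡ 11473 + 13527·11 = 160270 (mod 581661).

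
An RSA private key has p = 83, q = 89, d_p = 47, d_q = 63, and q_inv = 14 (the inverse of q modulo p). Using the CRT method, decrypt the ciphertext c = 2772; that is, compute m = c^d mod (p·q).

1747

m₁ = c^(d_p) mod p: c ≡ 33 (mod 83), and 33^47 mod 83 = 4.
m₂ = c^(d_q) mod q: c ≡ 13 (mod 89), and 13^63 mod 89 = 56.
h = q_inv·(m₁ − m₂) mod p = 14·(4 − 56) mod 83 = 19.
m = m₂ + h·q = 56 + 19·89 = 1747.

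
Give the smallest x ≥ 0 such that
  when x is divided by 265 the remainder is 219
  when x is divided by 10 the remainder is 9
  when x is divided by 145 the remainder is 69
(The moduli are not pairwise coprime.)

gcd(265, 10) = 5 and 5 | (9 − 219), so the pair is consistent; merging gives x ≡ 219 (mod 530), where 530 = lcm(265, 10).
gcd(530, 145) = 5 and 5 | (69 − 219), so the pair is consistent; merging gives x ≡ 1809 (mod 15370), where 15370 = lcm(530, 145).
The solution is unique modulo lcm(265, 10, 145) = 15370.

1809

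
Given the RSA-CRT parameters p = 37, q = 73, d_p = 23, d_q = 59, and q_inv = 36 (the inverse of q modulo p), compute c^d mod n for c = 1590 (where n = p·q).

m₁ = c^(d_p) mod p: c ≡ 36 (mod 37), and 36^23 mod 37 = 36.
m₂ = c^(d_q) mod q: c ≡ 57 (mod 73), and 57^59 mod 73 = 69.
h = q_inv·(m₁ − m₂) mod p = 36·(36 − 69) mod 37 = 33.
m = m₂ + h·q = 69 + 33·73 = 2478.

2478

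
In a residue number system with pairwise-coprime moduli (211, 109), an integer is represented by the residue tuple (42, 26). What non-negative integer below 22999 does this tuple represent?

10381

From x ≡ 42 (mod 211) write x = 42 + 211t. Substituting into x ≡ 26 (mod 109) gives 211t ≡ 93 (mod 109), and since 102⁻¹ ≡ 31 (mod 109), t ≡ 49. Hence x ≡ 42 + 211·49 = 10381 (mod 22999).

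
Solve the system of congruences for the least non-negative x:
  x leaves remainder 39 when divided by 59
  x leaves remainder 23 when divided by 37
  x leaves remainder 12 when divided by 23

39687

From x ≡ 39 (mod 59) write x = 39 + 59t. Substituting into x ≡ 23 (mod 37) gives 59t ≡ 21 (mod 37), and since 22⁻¹ ≡ 32 (mod 37), t ≡ 6. Hence x ≡ 39 + 59·6 = 393 (mod 2183).
From x ≡ 393 (mod 2183) write x = 393 + 2183t. Substituting into x ≡ 12 (mod 23) gives 2183t ≡ 10 (mod 23), and since 21⁻¹ ≡ 11 (mod 23), t ≡ 18. Hence x ≡ 393 + 2183·18 = 39687 (mod 50209).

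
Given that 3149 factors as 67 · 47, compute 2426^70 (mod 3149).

159

Mod 67: 2426 ≡ 14; by Fermat, exponent reduces to 70 mod 66 = 4; 14^4 ≡ 25 (mod 67).
Mod 47: 2426 ≡ 29; by Fermat, exponent reduces to 70 mod 46 = 24; 29^24 ≡ 18 (mod 47).
Combine by CRT: x ≡ 25 (mod 67), x ≡ 18 (mod 47) ⇒ x ≡ 159 (mod 3149).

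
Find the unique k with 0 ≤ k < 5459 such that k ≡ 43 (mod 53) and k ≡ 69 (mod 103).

From k ≡ 43 (mod 53) write k = 43 + 53t. Substituting into k ≡ 69 (mod 103) gives 53t ≡ 26 (mod 103), and since 53⁻¹ ≡ 35 (mod 103), t ≡ 86. Hence k ≡ 43 + 53·86 = 4601 (mod 5459).

4601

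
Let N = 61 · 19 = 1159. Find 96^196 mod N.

286

Mod 61: 96 ≡ 35; by Fermat, exponent reduces to 196 mod 60 = 16; 35^16 ≡ 42 (mod 61).
Mod 19: 96 ≡ 1; by Fermat, exponent reduces to 196 mod 18 = 16; 1^16 ≡ 1 (mod 19).
Combine by CRT: x ≡ 42 (mod 61), x ≡ 1 (mod 19) ⇒ x ≡ 286 (mod 1159).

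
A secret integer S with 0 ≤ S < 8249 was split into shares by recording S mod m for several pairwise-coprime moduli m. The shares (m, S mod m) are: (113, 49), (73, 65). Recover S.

1744

From S ≡ 49 (mod 113) write S = 49 + 113t. Substituting into S ≡ 65 (mod 73) gives 113t ≡ 16 (mod 73), and since 40⁻¹ ≡ 42 (mod 73), t ≡ 15. Hence S ≡ 49 + 113·15 = 1744 (mod 8249).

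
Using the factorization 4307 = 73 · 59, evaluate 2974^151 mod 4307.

1800

Mod 73: 2974 ≡ 54; by Fermat, exponent reduces to 151 mod 72 = 7; 54^7 ≡ 48 (mod 73).
Mod 59: 2974 ≡ 24; by Fermat, exponent reduces to 151 mod 58 = 35; 24^35 ≡ 30 (mod 59).
Combine by CRT: x ≡ 48 (mod 73), x ≡ 30 (mod 59) ⇒ x ≡ 1800 (mod 4307).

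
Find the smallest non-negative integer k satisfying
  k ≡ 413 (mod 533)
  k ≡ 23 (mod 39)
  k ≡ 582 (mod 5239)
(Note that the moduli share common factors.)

624023

gcd(533, 39) = 13 and 13 | (23 − 413), so the pair is consistent; merging gives k ≡ 413 (mod 1599), where 1599 = lcm(533, 39).
gcd(1599, 5239) = 13 and 13 | (582 − 413), so the pair is consistent; merging gives k ≡ 624023 (mod 644397), where 644397 = lcm(1599, 5239).
The solution is unique modulo lcm(533, 39, 5239) = 644397.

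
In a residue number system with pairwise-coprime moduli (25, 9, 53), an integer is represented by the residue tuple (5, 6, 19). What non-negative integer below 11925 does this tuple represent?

5955

The moduli are pairwise coprime; N = 25·9·53 = 11925.
N/25 = 477; 477 ≡ 2 (mod 25); 2·13 ≡ 1, so inverse 13.
N/9 = 1325; 1325 ≡ 2 (mod 9); 2·5 ≡ 1, so inverse 5.
N/53 = 225; 225 ≡ 13 (mod 53); 13·49 ≡ 1, so inverse 49.
x ≡ 5·477·13 + 6·1325·5 + 19·225·49 = 280230.
280230 mod 11925 = 5955.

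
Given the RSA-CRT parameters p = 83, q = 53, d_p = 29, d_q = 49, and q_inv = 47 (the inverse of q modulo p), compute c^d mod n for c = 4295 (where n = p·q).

m₁ = c^(d_p) mod p: c ≡ 62 (mod 83), and 62^29 mod 83 = 72.
m₂ = c^(d_q) mod q: c ≡ 2 (mod 53), and 2^49 mod 53 = 20.
h = q_inv·(m₁ − m₂) mod p = 47·(72 − 20) mod 83 = 37.
m = m₂ + h·q = 20 + 37·53 = 1981.

1981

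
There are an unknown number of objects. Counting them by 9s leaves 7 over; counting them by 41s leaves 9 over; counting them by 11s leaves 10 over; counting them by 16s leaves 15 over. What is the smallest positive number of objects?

56671

The moduli are pairwise coprime; M = 9·41·11·16 = 64944.
M/9 = 7216; 7216 ≡ 7 (mod 9); 7·4 ≡ 1, so inverse 4.
M/41 = 1584; 1584 ≡ 26 (mod 41); 26·30 ≡ 1, so inverse 30.
M/11 = 5904; 5904 ≡ 8 (mod 11); 8·7 ≡ 1, so inverse 7.
M/16 = 4059; 4059 ≡ 11 (mod 16); 11·3 ≡ 1, so inverse 3.
N ≡ 7·7216·4 + 9·1584·30 + 10·5904·7 + 15·4059·3 = 1225663.
1225663 mod 64944 = 56671.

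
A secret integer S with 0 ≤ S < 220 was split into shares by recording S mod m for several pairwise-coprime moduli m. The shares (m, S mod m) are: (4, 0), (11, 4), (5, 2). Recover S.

92

The moduli are pairwise coprime; N = 4·11·5 = 220.
N/4 = 55; 55 ≡ 3 (mod 4); 3·3 ≡ 1, so inverse 3.
N/11 = 20; 20 ≡ 9 (mod 11); 9·5 ≡ 1, so inverse 5.
N/5 = 44; 44 ≡ 4 (mod 5); 4·4 ≡ 1, so inverse 4.
S ≡ 0·55·3 + 4·20·5 + 2·44·4 = 752.
752 mod 220 = 92.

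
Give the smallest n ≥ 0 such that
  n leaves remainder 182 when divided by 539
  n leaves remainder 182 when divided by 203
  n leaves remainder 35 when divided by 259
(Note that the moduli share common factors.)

375326

gcd(539, 203) = 7 and 7 | (182 − 182), so the pair is consistent; merging gives n ≡ 182 (mod 15631), where 15631 = lcm(539, 203).
gcd(15631, 259) = 7 and 7 | (35 − 182), so the pair is consistent; merging gives n ≡ 375326 (mod 578347), where 578347 = lcm(15631, 259).
The solution is unique modulo lcm(539, 203, 259) = 578347.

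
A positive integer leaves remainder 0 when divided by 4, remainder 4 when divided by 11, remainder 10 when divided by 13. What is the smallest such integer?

400

The moduli are pairwise coprime; N = 4·11·13 = 572.
N/4 = 143; 143 ≡ 3 (mod 4); 3·3 ≡ 1, so inverse 3.
N/11 = 52; 52 ≡ 8 (mod 11); 8·7 ≡ 1, so inverse 7.
N/13 = 44; 44 ≡ 5 (mod 13); 5·8 ≡ 1, so inverse 8.
x ≡ 0·143·3 + 4·52·7 + 10·44·8 = 4976.
4976 mod 572 = 400.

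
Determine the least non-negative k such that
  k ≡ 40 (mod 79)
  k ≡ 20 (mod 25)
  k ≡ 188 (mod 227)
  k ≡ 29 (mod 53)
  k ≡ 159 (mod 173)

The moduli are pairwise coprime; N = 79·25·227·53·173 = 4110691925.
N/79 = 52034075; 52034075 ≡ 14 (mod 79); 14·17 ≡ 1, so inverse 17.
N/25 = 164427677; 164427677 ≡ 2 (mod 25); 2·13 ≡ 1, so inverse 13.
N/227 = 18108775; 18108775 ≡ 77 (mod 227); 77·171 ≡ 1, so inverse 171.
N/53 = 77560225; 77560225 ≡ 25 (mod 53); 25·17 ≡ 1, so inverse 17.
N/173 = 23761225; 23761225 ≡ 21 (mod 173); 21·33 ≡ 1, so inverse 33.
k ≡ 40·52034075·17 + 20·164427677·13 + 188·18108775·171 + 29·77560225·17 + 159·23761225·33 = 823207604220.
823207604220 mod 4110691925 = 1069219220.

1069219220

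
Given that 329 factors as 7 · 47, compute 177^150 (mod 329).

288

Mod 7: 177 ≡ 2; since 6 | 150, by Fermat 2^150 ≡ 1 (mod 7).
Mod 47: 177 ≡ 36; by Fermat, exponent reduces to 150 mod 46 = 12; 36^12 ≡ 6 (mod 47).
Combine by CRT: x ≡ 1 (mod 7), x ≡ 6 (mod 47) ⇒ x ≡ 288 (mod 329).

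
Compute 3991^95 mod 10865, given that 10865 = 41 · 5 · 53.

Mod 41: 3991 ≡ 14; by Fermat, exponent reduces to 95 mod 40 = 15; 14^15 ≡ 3 (mod 41).
Mod 5: 3991 ≡ 1; by Fermat, exponent reduces to 95 mod 4 = 3; 1^3 ≡ 1 (mod 5).
Mod 53: 3991 ≡ 16; by Fermat, exponent reduces to 95 mod 52 = 43; 16^43 ≡ 28 (mod 53).
Combine by CRT: x ≡ 3 (mod 41), x ≡ 1 (mod 5), x ≡ 28 (mod 53) ⇒ x ≡ 2996 (mod 10865).

2996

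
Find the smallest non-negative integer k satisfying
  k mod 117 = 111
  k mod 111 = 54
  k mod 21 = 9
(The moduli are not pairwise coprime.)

1164

gcd(117, 111) = 3 and 3 | (54 − 111), so the pair is consistent; merging gives k ≡ 1164 (mod 4329), where 4329 = lcm(117, 111).
gcd(4329, 21) = 3 and 3 | (9 − 1164), so the pair is consistent; merging gives k ≡ 1164 (mod 30303), where 30303 = lcm(4329, 21).
The solution is unique modulo lcm(117, 111, 21) = 30303.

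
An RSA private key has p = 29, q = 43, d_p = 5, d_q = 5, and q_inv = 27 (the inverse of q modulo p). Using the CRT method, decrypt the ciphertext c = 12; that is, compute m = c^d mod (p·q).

m₁ = c^(d_p) mod p: c ≡ 12 (mod 29), and 12^5 mod 29 = 12.
m₂ = c^(d_q) mod q: c ≡ 12 (mod 43), and 12^5 mod 43 = 34.
h = q_inv·(m₁ − m₂) mod p = 27·(12 − 34) mod 29 = 15.
m = m₂ + h·q = 34 + 15·43 = 679.

679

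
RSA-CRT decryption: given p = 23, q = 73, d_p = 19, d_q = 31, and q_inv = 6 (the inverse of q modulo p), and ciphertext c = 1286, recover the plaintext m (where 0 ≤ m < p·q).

204

m₁ = c^(d_p) mod p: c ≡ 21 (mod 23), and 21^19 mod 23 = 20.
m₂ = c^(d_q) mod q: c ≡ 45 (mod 73), and 45^31 mod 73 = 58.
h = q_inv·(m₁ − m₂) mod p = 6·(20 − 58) mod 23 = 2.
m = m₂ + h·q = 58 + 2·73 = 204.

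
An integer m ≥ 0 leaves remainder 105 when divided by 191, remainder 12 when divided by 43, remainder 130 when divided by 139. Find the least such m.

The moduli are pairwise coprime; N = 191·43·139 = 1141607.
N/191 = 5977; 5977 ≡ 56 (mod 191); 56·58 ≡ 1, so inverse 58.
N/43 = 26549; 26549 ≡ 18 (mod 43); 18·12 ≡ 1, so inverse 12.
N/139 = 8213; 8213 ≡ 12 (mod 139); 12·58 ≡ 1, so inverse 58.
m ≡ 105·5977·58 + 12·26549·12 + 130·8213·58 = 102149006.
102149006 mod 1141607 = 545983.

545983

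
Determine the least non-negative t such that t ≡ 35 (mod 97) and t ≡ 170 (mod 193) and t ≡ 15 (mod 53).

644018

From t ≡ 35 (mod 97) write t = 35 + 97s. Substituting into t ≡ 170 (mod 193) gives 97s ≡ 135 (mod 193), and since 97⁻¹ ≡ 2 (mod 193), s ≡ 77. Hence t ≡ 35 + 97·77 = 7504 (mod 18721).
From t ≡ 7504 (mod 18721) write t = 7504 + 18721s. Substituting into t ≡ 15 (mod 53) gives 18721s ≡ 37 (mod 53), and since 12⁻¹ ≡ 31 (mod 53), s ≡ 34. Hence t ≡ 7504 + 18721·34 = 644018 (mod 992213).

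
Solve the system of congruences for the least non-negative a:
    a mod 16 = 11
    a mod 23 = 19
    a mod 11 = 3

From a ≡ 11 (mod 16) write a = 11 + 16t. Substituting into a ≡ 19 (mod 23) gives 16t ≡ 8 (mod 23), and since 16⁻¹ ≡ 13 (mod 23), t ≡ 12. Hence a ≡ 11 + 16·12 = 203 (mod 368).
From a ≡ 203 (mod 368) write a = 203 + 368t. Substituting into a ≡ 3 (mod 11) gives 368t ≡ 9 (mod 11), and since 5⁻¹ ≡ 9 (mod 11), t ≡ 4. Hence a ≡ 203 + 368·4 = 1675 (mod 4048).

1675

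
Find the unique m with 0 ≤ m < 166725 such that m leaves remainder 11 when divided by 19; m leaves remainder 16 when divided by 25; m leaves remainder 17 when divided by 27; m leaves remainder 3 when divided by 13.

131966

From m ≡ 11 (mod 19) write m = 11 + 19t. Substituting into m ≡ 16 (mod 25) gives 19t ≡ 5 (mod 25), and since 19⁻¹ ≡ 4 (mod 25), t ≡ 20. Hence m ≡ 11 + 19·20 = 391 (mod 475).
From m ≡ 391 (mod 475) write m = 391 + 475t. Substituting into m ≡ 17 (mod 27) gives 475t ≡ 4 (mod 27), and since 16⁻¹ ≡ 22 (mod 27), t ≡ 7. Hence m ≡ 391 + 475·7 = 3716 (mod 12825).
From m ≡ 3716 (mod 12825) write m = 3716 + 12825t. Substituting into m ≡ 3 (mod 13) gives 12825t ≡ 5 (mod 13), and since 7⁻¹ ≡ 2 (mod 13), t ≡ 10. Hence m ≡ 3716 + 12825·10 = 131966 (mod 166725).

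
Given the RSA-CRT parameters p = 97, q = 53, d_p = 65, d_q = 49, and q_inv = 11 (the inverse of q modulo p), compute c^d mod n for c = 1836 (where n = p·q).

1125

m₁ = c^(d_p) mod p: c ≡ 90 (mod 97), and 90^65 mod 97 = 58.
m₂ = c^(d_q) mod q: c ≡ 34 (mod 53), and 34^49 mod 53 = 12.
h = q_inv·(m₁ − m₂) mod p = 11·(58 − 12) mod 97 = 21.
m = m₂ + h·q = 12 + 21·53 = 1125.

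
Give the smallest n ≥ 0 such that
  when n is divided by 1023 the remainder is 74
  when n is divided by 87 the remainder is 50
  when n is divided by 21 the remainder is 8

204674

gcd(1023, 87) = 3 and 3 | (50 − 74), so the pair is consistent; merging gives n ≡ 26672 (mod 29667), where 29667 = lcm(1023, 87).
gcd(29667, 21) = 3 and 3 | (8 − 26672), so the pair is consistent; merging gives n ≡ 204674 (mod 207669), where 207669 = lcm(29667, 21).
The solution is unique modulo lcm(1023, 87, 21) = 207669.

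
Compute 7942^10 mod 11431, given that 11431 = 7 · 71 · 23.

5142

Mod 7: 7942 ≡ 4; by Fermat, exponent reduces to 10 mod 6 = 4; 4^4 ≡ 4 (mod 7).
Mod 71: 7942 ≡ 61; 61^10 ≡ 30 (mod 71).
Mod 23: 7942 ≡ 7; 7^10 ≡ 13 (mod 23).
Combine by CRT: x ≡ 4 (mod 7), x ≡ 30 (mod 71), x ≡ 13 (mod 23) ⇒ x ≡ 5142 (mod 11431).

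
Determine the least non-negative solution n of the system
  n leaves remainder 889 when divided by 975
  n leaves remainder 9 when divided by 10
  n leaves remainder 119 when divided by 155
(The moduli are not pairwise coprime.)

37939

Combine the congruences pairwise.
gcd(975, 10) = 5 and 5 | (9 − 889), so the pair is consistent; merging gives n ≡ 889 (mod 1950), where 1950 = lcm(975, 10).
gcd(1950, 155) = 5 and 5 | (119 − 889), so the pair is consistent; merging gives n ≡ 37939 (mod 60450), where 60450 = lcm(1950, 155).
The solution is unique modulo lcm(975, 10, 155) = 60450.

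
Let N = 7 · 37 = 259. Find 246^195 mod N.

Mod 7: 246 ≡ 1; by Fermat, exponent reduces to 195 mod 6 = 3; 1^3 ≡ 1 (mod 7).
Mod 37: 246 ≡ 24; by Fermat, exponent reduces to 195 mod 36 = 15; 24^15 ≡ 8 (mod 37).
Combine by CRT: x ≡ 1 (mod 7), x ≡ 8 (mod 37) ⇒ x ≡ 8 (mod 259).

8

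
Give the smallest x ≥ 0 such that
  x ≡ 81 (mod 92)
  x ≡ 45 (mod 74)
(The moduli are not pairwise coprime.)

gcd(92, 74) = 2 and 2 | (45 − 81), so the pair is consistent; merging gives x ≡ 3301 (mod 3404), where 3404 = lcm(92, 74).
The solution is unique modulo lcm(92, 74) = 3404.

3301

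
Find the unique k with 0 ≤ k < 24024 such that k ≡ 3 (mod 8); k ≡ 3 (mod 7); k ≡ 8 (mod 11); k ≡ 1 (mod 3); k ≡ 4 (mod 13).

Combine the congruences pairwise.
From k ≡ 3 (mod 8) write k = 3 + 8t. Substituting into k ≡ 3 (mod 7) gives 8t ≡ 0 (mod 7), and since 1⁻¹ ≡ 1 (mod 7), t ≡ 0. Hence k ≡ 3 + 8·0 = 3 (mod 56).
From k ≡ 3 (mod 56) write k = 3 + 56t. Substituting into k ≡ 8 (mod 11) gives 56t ≡ 5 (mod 11), and since 1⁻¹ ≡ 1 (mod 11), t ≡ 5. Hence k ≡ 3 + 56·5 = 283 (mod 616).
From k ≡ 283 (mod 616) write k = 283 + 616t. Substituting into k ≡ 1 (mod 3) gives 616t ≡ 0 (mod 3), and since 1⁻¹ ≡ 1 (mod 3), t ≡ 0. Hence k ≡ 283 + 616·0 = 283 (mod 1848).
From k ≡ 283 (mod 1848) write k = 283 + 1848t. Substituting into k ≡ 4 (mod 13) gives 1848t ≡ 7 (mod 13), and since 2⁻¹ ≡ 7 (mod 13), t ≡ 10. Hence k ≡ 283 + 1848·10 = 18763 (mod 24024).

18763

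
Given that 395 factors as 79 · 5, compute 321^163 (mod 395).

231

Mod 79: 321 ≡ 5; by Fermat, exponent reduces to 163 mod 78 = 7; 5^7 ≡ 73 (mod 79).
Mod 5: 321 ≡ 1; by Fermat, exponent reduces to 163 mod 4 = 3; 1^3 ≡ 1 (mod 5).
Combine by CRT: x ≡ 73 (mod 79), x ≡ 1 (mod 5) ⇒ x ≡ 231 (mod 395).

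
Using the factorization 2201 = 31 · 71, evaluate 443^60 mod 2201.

1

Mod 31: 443 ≡ 9; since 30 | 60, by Fermat 9^60 ≡ 1 (mod 31).
Mod 71: 443 ≡ 17; 17^60 ≡ 1 (mod 71).
Combine by CRT: x ≡ 1 (mod 31), x ≡ 1 (mod 71) ⇒ x ≡ 1 (mod 2201).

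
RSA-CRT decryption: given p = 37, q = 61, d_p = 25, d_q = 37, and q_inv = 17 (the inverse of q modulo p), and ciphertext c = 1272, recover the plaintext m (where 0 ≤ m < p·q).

1383

m₁ = c^(d_p) mod p: c ≡ 14 (mod 37), and 14^25 mod 37 = 14.
m₂ = c^(d_q) mod q: c ≡ 52 (mod 61), and 52^37 mod 61 = 41.
h = q_inv·(m₁ − m₂) mod p = 17·(14 − 41) mod 37 = 22.
m = m₂ + h·q = 41 + 22·61 = 1383.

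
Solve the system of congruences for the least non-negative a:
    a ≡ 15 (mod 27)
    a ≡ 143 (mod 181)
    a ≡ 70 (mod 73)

330468

Combine the congruences pairwise.
From a ≡ 15 (mod 27) write a = 15 + 27t. Substituting into a ≡ 143 (mod 181) gives 27t ≡ 128 (mod 181), and since 27⁻¹ ≡ 114 (mod 181), t ≡ 112. Hence a ≡ 15 + 27·112 = 3039 (mod 4887).
From a ≡ 3039 (mod 4887) write a = 3039 + 4887t. Substituting into a ≡ 70 (mod 73) gives 4887t ≡ 24 (mod 73), and since 69⁻¹ ≡ 18 (mod 73), t ≡ 67. Hence a ≡ 3039 + 4887·67 = 330468 (mod 356751).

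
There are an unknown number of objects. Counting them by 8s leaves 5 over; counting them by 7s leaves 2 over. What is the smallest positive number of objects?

37

From N ≡ 5 (mod 8) write N = 5 + 8t. Substituting into N ≡ 2 (mod 7) gives 8t ≡ 4 (mod 7), and since 1⁻¹ ≡ 1 (mod 7), t ≡ 4. Hence N ≡ 5 + 8·4 = 37 (mod 56).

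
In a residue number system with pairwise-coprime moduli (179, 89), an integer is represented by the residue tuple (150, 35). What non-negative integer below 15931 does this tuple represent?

11427

Combine the congruences pairwise.
From x ≡ 150 (mod 179) write x = 150 + 179t. Substituting into x ≡ 35 (mod 89) gives 179t ≡ 63 (mod 89), and since 1⁻¹ ≡ 1 (mod 89), t ≡ 63. Hence x ≡ 150 + 179·63 = 11427 (mod 15931).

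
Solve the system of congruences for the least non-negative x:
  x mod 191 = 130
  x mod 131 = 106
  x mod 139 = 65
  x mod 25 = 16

59409916

The moduli are pairwise coprime; N = 191·131·139·25 = 86947975.
N/191 = 455225; 455225 ≡ 72 (mod 191); 72·130 ≡ 1, so inverse 130.
N/131 = 663725; 663725 ≡ 79 (mod 131); 79·68 ≡ 1, so inverse 68.
N/139 = 625525; 625525 ≡ 25 (mod 139); 25·89 ≡ 1, so inverse 89.
N/25 = 3477919; 3477919 ≡ 19 (mod 25); 19·4 ≡ 1, so inverse 4.
x ≡ 130·455225·130 + 106·663725·68 + 65·625525·89 + 16·3477919·4 = 16318681241.
16318681241 mod 86947975 = 59409916.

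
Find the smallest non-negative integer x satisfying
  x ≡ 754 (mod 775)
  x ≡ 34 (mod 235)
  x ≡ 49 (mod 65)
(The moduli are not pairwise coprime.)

gcd(775, 235) = 5 and 5 | (34 − 754), so the pair is consistent; merging gives x ≡ 24004 (mod 36425), where 36425 = lcm(775, 235).
gcd(36425, 65) = 5 and 5 | (49 − 24004), so the pair is consistent; merging gives x ≡ 351829 (mod 473525), where 473525 = lcm(36425, 65).
The solution is unique modulo lcm(775, 235, 65) = 473525.

351829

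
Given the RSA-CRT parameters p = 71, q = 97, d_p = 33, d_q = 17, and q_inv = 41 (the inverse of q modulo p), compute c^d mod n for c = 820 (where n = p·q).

m₁ = c^(d_p) mod p: c ≡ 39 (mod 71), and 39^33 mod 71 = 26.
m₂ = c^(d_q) mod q: c ≡ 44 (mod 97), and 44^17 mod 97 = 65.
h = q_inv·(m₁ − m₂) mod p = 41·(26 − 65) mod 71 = 34.
m = m₂ + h·q = 65 + 34·97 = 3363.

3363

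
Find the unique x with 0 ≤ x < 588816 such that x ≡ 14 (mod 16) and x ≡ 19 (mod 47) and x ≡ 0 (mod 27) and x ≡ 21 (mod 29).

98766

From x ≡ 14 (mod 16) write x = 14 + 16t. Substituting into x ≡ 19 (mod 47) gives 16t ≡ 5 (mod 47), and since 16⁻¹ ≡ 3 (mod 47), t ≡ 15. Hence x ≡ 14 + 16·15 = 254 (mod 752).
From x ≡ 254 (mod 752) write x = 254 + 752t. Substituting into x ≡ 0 (mod 27) gives 752t ≡ 16 (mod 27), and since 23⁻¹ ≡ 20 (mod 27), t ≡ 23. Hence x ≡ 254 + 752·23 = 17550 (mod 20304).
From x ≡ 17550 (mod 20304) write x = 17550 + 20304t. Substituting into x ≡ 21 (mod 29) gives 20304t ≡ 16 (mod 29), and since 4⁻¹ ≡ 22 (mod 29), t ≡ 4. Hence x ≡ 17550 + 20304·4 = 98766 (mod 588816).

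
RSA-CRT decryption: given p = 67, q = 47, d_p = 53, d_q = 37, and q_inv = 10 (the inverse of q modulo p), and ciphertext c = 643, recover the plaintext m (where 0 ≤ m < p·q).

1365

m₁ = c^(d_p) mod p: c ≡ 40 (mod 67), and 40^53 mod 67 = 25.
m₂ = c^(d_q) mod q: c ≡ 32 (mod 47), and 32^37 mod 47 = 2.
h = q_inv·(m₁ − m₂) mod p = 10·(25 − 2) mod 67 = 29.
m = m₂ + h·q = 2 + 29·47 = 1365.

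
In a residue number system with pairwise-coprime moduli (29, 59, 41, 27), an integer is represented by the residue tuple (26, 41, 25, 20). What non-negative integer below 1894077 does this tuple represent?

1477460

The moduli are pairwise coprime; N = 29·59·41·27 = 1894077.
N/29 = 65313; 65313 ≡ 5 (mod 29); 5·6 ≡ 1, so inverse 6.
N/59 = 32103; 32103 ≡ 7 (mod 59); 7·17 ≡ 1, so inverse 17.
N/41 = 46197; 46197 ≡ 31 (mod 41); 31·4 ≡ 1, so inverse 4.
N/27 = 70151; 70151 ≡ 5 (mod 27); 5·11 ≡ 1, so inverse 11.
x ≡ 26·65313·6 + 41·32103·17 + 25·46197·4 + 20·70151·11 = 52617539.
52617539 mod 1894077 = 1477460.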